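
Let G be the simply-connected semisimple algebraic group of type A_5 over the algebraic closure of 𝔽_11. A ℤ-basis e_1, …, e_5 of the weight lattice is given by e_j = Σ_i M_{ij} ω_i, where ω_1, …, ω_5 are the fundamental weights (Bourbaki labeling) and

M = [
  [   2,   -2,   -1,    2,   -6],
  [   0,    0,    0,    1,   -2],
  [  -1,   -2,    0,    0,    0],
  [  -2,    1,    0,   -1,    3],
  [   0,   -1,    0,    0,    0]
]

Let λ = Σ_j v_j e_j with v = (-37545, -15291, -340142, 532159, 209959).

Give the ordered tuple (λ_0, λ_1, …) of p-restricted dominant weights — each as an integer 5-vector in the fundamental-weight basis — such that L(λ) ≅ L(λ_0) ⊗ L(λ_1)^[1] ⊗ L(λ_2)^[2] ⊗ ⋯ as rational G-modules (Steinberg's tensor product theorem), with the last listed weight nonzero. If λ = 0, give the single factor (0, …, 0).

((10, 8, 4, 8, 1), (0, 6, 0, 8, 4), (3, 3, 2, 3, 5), (9, 7, 7, 8, 0), (6, 7, 4, 10, 1))

Compute c_i = Σ_j M_{ij} v_j with v = (-37545, -15291, -340142, 532159, 209959):
  c_1 = (2)·(-37545) + (-2)·(-15291) + (-1)·(-340142) + (2)·(532159) + (-6)·(209959) = 100198
  c_2 = (0)·(-37545) + (0)·(-15291) + (0)·(-340142) + (1)·(532159) + (-2)·(209959) = 112241
  c_3 = (-1)·(-37545) + (-2)·(-15291) + (0)·(-340142) + (0)·(532159) + (0)·(209959) = 68127
  c_4 = (-2)·(-37545) + (1)·(-15291) + (0)·(-340142) + (-1)·(532159) + (3)·(209959) = 157517
  c_5 = (0)·(-37545) + (-1)·(-15291) + (0)·(-340142) + (0)·(532159) + (0)·(209959) = 15291
Base-11 expansion of each c_i:
  c_1 = 100198 = 10·11^0 + 0·11^1 + 3·11^2 + 9·11^3 + 6·11^4
  c_2 = 112241 = 8·11^0 + 6·11^1 + 3·11^2 + 7·11^3 + 7·11^4
  c_3 = 68127 = 4·11^0 + 0·11^1 + 2·11^2 + 7·11^3 + 4·11^4
  c_4 = 157517 = 8·11^0 + 8·11^1 + 3·11^2 + 8·11^3 + 10·11^4
  c_5 = 15291 = 1·11^0 + 4·11^1 + 5·11^2 + 0·11^3 + 1·11^4
λ_0 = (10, 8, 4, 8, 1)
λ_1 = (0, 6, 0, 8, 4)
λ_2 = (3, 3, 2, 3, 5)
λ_3 = (9, 7, 7, 8, 0)
λ_4 = (6, 7, 4, 10, 1)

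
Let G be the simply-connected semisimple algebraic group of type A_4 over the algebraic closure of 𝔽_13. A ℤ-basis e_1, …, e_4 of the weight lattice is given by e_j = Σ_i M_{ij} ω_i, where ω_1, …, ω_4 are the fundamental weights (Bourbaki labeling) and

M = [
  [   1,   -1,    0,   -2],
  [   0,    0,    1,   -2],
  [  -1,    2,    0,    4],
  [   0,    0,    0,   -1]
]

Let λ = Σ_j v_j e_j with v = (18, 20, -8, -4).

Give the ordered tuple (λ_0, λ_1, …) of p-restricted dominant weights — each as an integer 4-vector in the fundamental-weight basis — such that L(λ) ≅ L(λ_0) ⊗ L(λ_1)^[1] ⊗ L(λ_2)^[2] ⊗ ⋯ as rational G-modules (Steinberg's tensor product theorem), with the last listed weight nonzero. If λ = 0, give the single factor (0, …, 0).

((6, 0, 6, 4),)

Compute c_i = Σ_j M_{ij} v_j with v = (18, 20, -8, -4):
  c_1 = 1·18 + (-1)·(20) + (0)·(-8) + (-2)·(-4) = 6
  c_2 = 0·18 + 0·20 + (1)·(-8) + (-2)·(-4) = 0
  c_3 = (-1)·(18) + 2·20 + (0)·(-8) + (4)·(-4) = 6
  c_4 = 0·18 + 0·20 + (0)·(-8) + (-1)·(-4) = 4
p = 13; digits c_i = Σ_j d_{ij}·13^j, 0 ≤ d_{ij} < 13:
  c_1 = 6 = 6·13^0
  c_2 = 0
  c_3 = 6 = 6·13^0
  c_4 = 4 = 4·13^0
Factor λ_0 = (6, 0, 6, 4)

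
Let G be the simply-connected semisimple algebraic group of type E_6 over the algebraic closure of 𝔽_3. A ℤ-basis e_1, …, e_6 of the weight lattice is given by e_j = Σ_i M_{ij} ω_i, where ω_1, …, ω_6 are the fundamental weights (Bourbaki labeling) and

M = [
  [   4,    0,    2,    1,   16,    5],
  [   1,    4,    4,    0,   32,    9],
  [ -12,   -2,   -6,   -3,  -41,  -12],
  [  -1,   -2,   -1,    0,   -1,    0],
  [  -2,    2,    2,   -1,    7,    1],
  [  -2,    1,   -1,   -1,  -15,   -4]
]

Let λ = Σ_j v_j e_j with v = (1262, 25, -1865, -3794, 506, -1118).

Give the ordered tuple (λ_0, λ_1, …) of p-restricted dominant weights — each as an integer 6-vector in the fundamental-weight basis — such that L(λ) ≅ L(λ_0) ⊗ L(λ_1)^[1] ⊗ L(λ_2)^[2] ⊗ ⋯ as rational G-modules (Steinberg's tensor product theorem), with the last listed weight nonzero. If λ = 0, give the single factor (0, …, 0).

((0, 2, 0, 2, 2, 0), (1, 1, 1, 0, 1, 2), (0, 0, 2, 2, 1, 1), (1, 1, 1, 1, 0, 1))

Converting to the ω-basis (c_i = row i of M dotted with v = (1262, 25, -1865, -3794, 506, -1118)):
  c_1 = 4·1262 + 0·25 + (2)·(-1865) + (1)·(-3794) + 16·506 + (5)·(-1118) = 30
  c_2 = 1·1262 + 4·25 + (4)·(-1865) + (0)·(-3794) + 32·506 + (9)·(-1118) = 32
  c_3 = (-12)·(1262) + (-2)·(25) + (-6)·(-1865) + (-3)·(-3794) + (-41)·(506) + (-12)·(-1118) = 48
  c_4 = (-1)·(1262) + (-2)·(25) + (-1)·(-1865) + (0)·(-3794) + (-1)·(506) + (0)·(-1118) = 47
  c_5 = (-2)·(1262) + 2·25 + (2)·(-1865) + (-1)·(-3794) + 7·506 + (1)·(-1118) = 14
  c_6 = (-2)·(1262) + 1·25 + (-1)·(-1865) + (-1)·(-3794) + (-15)·(506) + (-4)·(-1118) = 42
Expand coordinatewise in base 3:
  c_1 = 30 = 0·3^0 + 1·3^1 + 0·3^2 + 1·3^3
  c_2 = 32 = 2·3^0 + 1·3^1 + 0·3^2 + 1·3^3
  c_3 = 48 = 0·3^0 + 1·3^1 + 2·3^2 + 1·3^3
  c_4 = 47 = 2·3^0 + 0·3^1 + 2·3^2 + 1·3^3
  c_5 = 14 = 2·3^0 + 1·3^1 + 1·3^2
  c_6 = 42 = 0·3^0 + 2·3^1 + 1·3^2 + 1·3^3
λ_0 = (0, 2, 0, 2, 2, 0)
λ_1 = (1, 1, 1, 0, 1, 2)
λ_2 = (0, 0, 2, 2, 1, 1)
λ_3 = (1, 1, 1, 1, 0, 1)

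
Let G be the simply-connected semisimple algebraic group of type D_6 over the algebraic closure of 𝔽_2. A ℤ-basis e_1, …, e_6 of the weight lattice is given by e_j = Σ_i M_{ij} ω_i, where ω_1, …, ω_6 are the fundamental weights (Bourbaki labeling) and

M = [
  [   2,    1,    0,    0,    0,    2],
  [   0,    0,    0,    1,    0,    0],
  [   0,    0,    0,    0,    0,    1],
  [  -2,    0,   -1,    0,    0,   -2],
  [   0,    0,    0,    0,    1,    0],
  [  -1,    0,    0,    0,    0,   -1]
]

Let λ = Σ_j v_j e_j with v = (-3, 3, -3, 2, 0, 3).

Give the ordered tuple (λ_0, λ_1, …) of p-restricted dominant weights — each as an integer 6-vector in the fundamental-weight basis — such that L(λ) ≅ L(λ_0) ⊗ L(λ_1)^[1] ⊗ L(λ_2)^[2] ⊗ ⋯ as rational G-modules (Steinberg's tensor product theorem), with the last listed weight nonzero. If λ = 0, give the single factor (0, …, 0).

In the fundamental-weight basis, λ has coordinates c = M·v (v = (-3, 3, -3, 2, 0, 3)):
  c_1 = (2)·(-3) + 1·3 + (0)·(-3) + 0·2 + 0·0 + 2·3 = 3
  c_2 = (0)·(-3) + 0·3 + (0)·(-3) + 1·2 + 0·0 + 0·3 = 2
  c_3 = (0)·(-3) + 0·3 + (0)·(-3) + 0·2 + 0·0 + 1·3 = 3
  c_4 = (-2)·(-3) + 0·3 + (-1)·(-3) + 0·2 + 0·0 + (-2)·(3) = 3
  c_5 = (0)·(-3) + 0·3 + (0)·(-3) + 0·2 + 1·0 + 0·3 = 0
  c_6 = (-1)·(-3) + 0·3 + (0)·(-3) + 0·2 + 0·0 + (-1)·(3) = 0
Base-2 expansion of each c_i:
  c_1 = 3 = 1·2^0 + 1·2^1
  c_2 = 2 = 0·2^0 + 1·2^1
  c_3 = 3 = 1·2^0 + 1·2^1
  c_4 = 3 = 1·2^0 + 1·2^1
  c_5 = 0
  c_6 = 0
λ_0 = (1, 0, 1, 1, 0, 0)
λ_1 = (1, 1, 1, 1, 0, 0)

((1, 0, 1, 1, 0, 0), (1, 1, 1, 1, 0, 0))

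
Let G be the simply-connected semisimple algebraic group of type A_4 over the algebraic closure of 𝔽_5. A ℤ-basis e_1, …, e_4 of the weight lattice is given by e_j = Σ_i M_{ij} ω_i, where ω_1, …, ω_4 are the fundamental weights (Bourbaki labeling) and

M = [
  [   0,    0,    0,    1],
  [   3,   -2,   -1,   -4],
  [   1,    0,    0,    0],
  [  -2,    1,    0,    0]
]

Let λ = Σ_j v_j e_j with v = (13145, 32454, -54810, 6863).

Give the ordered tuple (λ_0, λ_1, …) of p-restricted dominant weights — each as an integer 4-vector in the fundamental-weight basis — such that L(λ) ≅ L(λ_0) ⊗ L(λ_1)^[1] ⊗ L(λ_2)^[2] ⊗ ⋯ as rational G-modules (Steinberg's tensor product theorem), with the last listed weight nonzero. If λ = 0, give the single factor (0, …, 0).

((3, 0, 0, 4), (2, 2, 4, 2), (4, 0, 0, 1), (4, 0, 0, 4), (0, 3, 1, 4), (2, 0, 4, 1))

Converting to the ω-basis (c_i = row i of M dotted with v = (13145, 32454, -54810, 6863)):
  c_1 = (0)·(13145) + (0)·(32454) + (0)·(-54810) + (1)·(6863) = 6863
  c_2 = (3)·(13145) + (-2)·(32454) + (-1)·(-54810) + (-4)·(6863) = 1885
  c_3 = (1)·(13145) + (0)·(32454) + (0)·(-54810) + (0)·(6863) = 13145
  c_4 = (-2)·(13145) + (1)·(32454) + (0)·(-54810) + (0)·(6863) = 6164
p = 5; digits c_i = Σ_j d_{ij}·5^j, 0 ≤ d_{ij} < 5:
  c_1 = 6863 = 3·5^0 + 2·5^1 + 4·5^2 + 4·5^3 + 0·5^4 + 2·5^5
  c_2 = 1885 = 0·5^0 + 2·5^1 + 0·5^2 + 0·5^3 + 3·5^4
  c_3 = 13145 = 0·5^0 + 4·5^1 + 0·5^2 + 0·5^3 + 1·5^4 + 4·5^5
  c_4 = 6164 = 4·5^0 + 2·5^1 + 1·5^2 + 4·5^3 + 4·5^4 + 1·5^5
λ_0 = (3, 0, 0, 4)
λ_1 = (2, 2, 4, 2)
λ_2 = (4, 0, 0, 1)
λ_3 = (4, 0, 0, 4)
λ_4 = (0, 3, 1, 4)
λ_5 = (2, 0, 4, 1)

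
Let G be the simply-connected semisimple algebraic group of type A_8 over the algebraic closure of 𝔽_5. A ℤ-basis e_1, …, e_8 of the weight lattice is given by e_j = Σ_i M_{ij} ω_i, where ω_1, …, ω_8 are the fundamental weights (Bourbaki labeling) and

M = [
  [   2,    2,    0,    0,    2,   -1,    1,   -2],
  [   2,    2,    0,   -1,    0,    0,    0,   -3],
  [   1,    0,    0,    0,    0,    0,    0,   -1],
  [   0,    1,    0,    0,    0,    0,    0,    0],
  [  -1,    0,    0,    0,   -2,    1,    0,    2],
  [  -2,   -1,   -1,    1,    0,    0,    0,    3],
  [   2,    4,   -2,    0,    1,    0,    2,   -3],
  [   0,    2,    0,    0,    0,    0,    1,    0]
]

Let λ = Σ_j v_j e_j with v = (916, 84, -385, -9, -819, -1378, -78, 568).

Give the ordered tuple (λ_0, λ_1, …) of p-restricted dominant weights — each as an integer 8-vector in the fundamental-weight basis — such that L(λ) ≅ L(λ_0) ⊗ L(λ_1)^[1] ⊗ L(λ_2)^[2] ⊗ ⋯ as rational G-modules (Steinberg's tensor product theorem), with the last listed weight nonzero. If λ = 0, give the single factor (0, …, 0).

((1, 0, 3, 4, 0, 4, 4, 0), (0, 1, 4, 1, 1, 2, 1, 3), (1, 2, 3, 3, 4, 1, 0, 3), (4, 2, 2, 0, 3, 1, 2, 0))

In the fundamental-weight basis, λ has coordinates c = M·v (v = (916, 84, -385, -9, -819, -1378, -78, 568)):
  c_1 = 2*916 + 2*84 + 0*-385 + 0*-9 + 2*-819 + -1*-1378 + 1*-78 + -2*568 = 526
  c_2 = 2*916 + 2*84 + 0*-385 + -1*-9 + 0*-819 + 0*-1378 + 0*-78 + -3*568 = 305
  c_3 = 1*916 + 0*84 + 0*-385 + 0*-9 + 0*-819 + 0*-1378 + 0*-78 + -1*568 = 348
  c_4 = 0*916 + 1*84 + 0*-385 + 0*-9 + 0*-819 + 0*-1378 + 0*-78 + 0*568 = 84
  c_5 = -1*916 + 0*84 + 0*-385 + 0*-9 + -2*-819 + 1*-1378 + 0*-78 + 2*568 = 480
  c_6 = -2*916 + -1*84 + -1*-385 + 1*-9 + 0*-819 + 0*-1378 + 0*-78 + 3*568 = 164
  c_7 = 2*916 + 4*84 + -2*-385 + 0*-9 + 1*-819 + 0*-1378 + 2*-78 + -3*568 = 259
  c_8 = 0*916 + 2*84 + 0*-385 + 0*-9 + 0*-819 + 0*-1378 + 1*-78 + 0*568 = 90
Base-5 expansion of each c_i:
  c_1 = 526 = 1·5^0 + 0·5^1 + 1·5^2 + 4·5^3
  c_2 = 305 = 0·5^0 + 1·5^1 + 2·5^2 + 2·5^3
  c_3 = 348 = 3·5^0 + 4·5^1 + 3·5^2 + 2·5^3
  c_4 = 84 = 4·5^0 + 1·5^1 + 3·5^2
  c_5 = 480 = 0·5^0 + 1·5^1 + 4·5^2 + 3·5^3
  c_6 = 164 = 4·5^0 + 2·5^1 + 1·5^2 + 1·5^3
  c_7 = 259 = 4·5^0 + 1·5^1 + 0·5^2 + 2·5^3
  c_8 = 90 = 0·5^0 + 3·5^1 + 3·5^2
p-restricted factor λ_0 = (1, 0, 3, 4, 0, 4, 4, 0)
p-restricted factor λ_1 = (0, 1, 4, 1, 1, 2, 1, 3)
p-restricted factor λ_2 = (1, 2, 3, 3, 4, 1, 0, 3)
p-restricted factor λ_3 = (4, 2, 2, 0, 3, 1, 2, 0)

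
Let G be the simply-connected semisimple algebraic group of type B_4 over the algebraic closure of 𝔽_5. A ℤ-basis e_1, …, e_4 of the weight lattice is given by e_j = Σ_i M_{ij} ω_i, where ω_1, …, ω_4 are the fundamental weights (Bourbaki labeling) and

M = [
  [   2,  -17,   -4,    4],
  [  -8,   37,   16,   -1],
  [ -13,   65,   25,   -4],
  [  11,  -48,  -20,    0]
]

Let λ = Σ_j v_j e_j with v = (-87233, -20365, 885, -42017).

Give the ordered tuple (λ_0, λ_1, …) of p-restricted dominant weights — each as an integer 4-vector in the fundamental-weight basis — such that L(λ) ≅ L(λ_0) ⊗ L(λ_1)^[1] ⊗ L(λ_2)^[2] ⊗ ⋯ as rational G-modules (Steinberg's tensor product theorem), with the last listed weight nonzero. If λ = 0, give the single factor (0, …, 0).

Compute c_i = Σ_j M_{ij} v_j with v = (-87233, -20365, 885, -42017):
  c_1 = 2*-87233 + -17*-20365 + -4*885 + 4*-42017 = 131
  c_2 = -8*-87233 + 37*-20365 + 16*885 + -1*-42017 = 536
  c_3 = -13*-87233 + 65*-20365 + 25*885 + -4*-42017 = 497
  c_4 = 11*-87233 + -48*-20365 + -20*885 + 0*-42017 = 257
Expand coordinatewise in base 5:
  c_1 = 131 = 1·5^0 + 1·5^1 + 0·5^2 + 1·5^3
  c_2 = 536 = 1·5^0 + 2·5^1 + 1·5^2 + 4·5^3
  c_3 = 497 = 2·5^0 + 4·5^1 + 4·5^2 + 3·5^3
  c_4 = 257 = 2·5^0 + 1·5^1 + 0·5^2 + 2·5^3
λ_0 = (1, 1, 2, 2)
λ_1 = (1, 2, 4, 1)
λ_2 = (0, 1, 4, 0)
λ_3 = (1, 4, 3, 2)

((1, 1, 2, 2), (1, 2, 4, 1), (0, 1, 4, 0), (1, 4, 3, 2))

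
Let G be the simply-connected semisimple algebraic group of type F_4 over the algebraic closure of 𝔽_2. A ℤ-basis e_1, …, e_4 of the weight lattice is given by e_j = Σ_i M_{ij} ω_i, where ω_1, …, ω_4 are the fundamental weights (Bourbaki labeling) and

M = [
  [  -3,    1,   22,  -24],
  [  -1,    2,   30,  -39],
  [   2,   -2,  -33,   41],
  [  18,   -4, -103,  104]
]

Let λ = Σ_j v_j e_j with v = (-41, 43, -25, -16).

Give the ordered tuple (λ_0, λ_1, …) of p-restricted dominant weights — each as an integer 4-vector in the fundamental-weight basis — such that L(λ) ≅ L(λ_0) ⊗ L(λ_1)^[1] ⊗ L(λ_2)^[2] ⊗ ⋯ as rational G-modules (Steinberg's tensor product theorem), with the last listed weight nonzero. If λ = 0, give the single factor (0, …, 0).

((0, 1, 1, 1),)

Converting to the ω-basis (c_i = row i of M dotted with v = (-41, 43, -25, -16)):
  c_1 = (-3)·(-41) + 1·43 + (22)·(-25) + (-24)·(-16) = 0
  c_2 = (-1)·(-41) + 2·43 + (30)·(-25) + (-39)·(-16) = 1
  c_3 = (2)·(-41) + (-2)·(43) + (-33)·(-25) + (41)·(-16) = 1
  c_4 = (18)·(-41) + (-4)·(43) + (-103)·(-25) + (104)·(-16) = 1
Expand coordinatewise in base 2:
  c_1 = 0
  c_2 = 1 = 1·2^0
  c_3 = 1 = 1·2^0
  c_4 = 1 = 1·2^0
p-restricted factor λ_0 = (0, 1, 1, 1)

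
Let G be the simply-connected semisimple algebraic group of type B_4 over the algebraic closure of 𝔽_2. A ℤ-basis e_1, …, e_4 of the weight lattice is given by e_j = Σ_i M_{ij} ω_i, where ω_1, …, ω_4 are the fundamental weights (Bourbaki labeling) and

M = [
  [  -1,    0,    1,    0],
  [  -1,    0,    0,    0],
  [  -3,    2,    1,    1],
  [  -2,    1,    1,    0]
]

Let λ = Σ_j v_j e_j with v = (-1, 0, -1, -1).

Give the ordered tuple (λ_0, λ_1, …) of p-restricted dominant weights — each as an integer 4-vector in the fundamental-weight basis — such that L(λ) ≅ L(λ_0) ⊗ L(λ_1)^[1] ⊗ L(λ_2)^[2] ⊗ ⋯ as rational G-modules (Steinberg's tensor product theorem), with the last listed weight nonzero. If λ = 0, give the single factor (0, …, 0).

Compute c_i = Σ_j M_{ij} v_j with v = (-1, 0, -1, -1):
  c_1 = -1*-1 + 0*0 + 1*-1 + 0*-1 = 0
  c_2 = -1*-1 + 0*0 + 0*-1 + 0*-1 = 1
  c_3 = -3*-1 + 2*0 + 1*-1 + 1*-1 = 1
  c_4 = -2*-1 + 1*0 + 1*-1 + 0*-1 = 1
Base-2 expansion of each c_i:
  c_1 = 0
  c_2 = 1 = 1·2^0
  c_3 = 1 = 1·2^0
  c_4 = 1 = 1·2^0
p-restricted factor λ_0 = (0, 1, 1, 1)

((0, 1, 1, 1),)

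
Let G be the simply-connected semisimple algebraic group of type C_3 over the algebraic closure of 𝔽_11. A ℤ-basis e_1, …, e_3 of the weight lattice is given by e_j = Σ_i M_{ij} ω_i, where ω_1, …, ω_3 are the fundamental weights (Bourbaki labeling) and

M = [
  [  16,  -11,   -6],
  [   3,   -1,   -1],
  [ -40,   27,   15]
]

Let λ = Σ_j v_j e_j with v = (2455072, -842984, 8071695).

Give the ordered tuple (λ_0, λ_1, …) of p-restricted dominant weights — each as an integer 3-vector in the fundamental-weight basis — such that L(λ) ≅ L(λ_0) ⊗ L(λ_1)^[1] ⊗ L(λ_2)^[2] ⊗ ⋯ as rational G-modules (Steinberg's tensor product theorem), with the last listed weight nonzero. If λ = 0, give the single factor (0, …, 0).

((1, 6, 8), (2, 1, 4), (0, 6, 1), (5, 3, 7), (8, 9, 7))

Compute c_i = Σ_j M_{ij} v_j with v = (2455072, -842984, 8071695):
  c_1 = (16)·(2455072) + (-11)·(-842984) + (-6)·(8071695) = 123806
  c_2 = (3)·(2455072) + (-1)·(-842984) + (-1)·(8071695) = 136505
  c_3 = (-40)·(2455072) + (27)·(-842984) + (15)·(8071695) = 111977
p = 11; digits c_i = Σ_j d_{ij}·11^j, 0 ≤ d_{ij} < 11:
  c_1 = 123806 = 1·11^0 + 2·11^1 + 0·11^2 + 5·11^3 + 8·11^4
  c_2 = 136505 = 6·11^0 + 1·11^1 + 6·11^2 + 3·11^3 + 9·11^4
  c_3 = 111977 = 8·11^0 + 4·11^1 + 1·11^2 + 7·11^3 + 7·11^4
Factor λ_0 = (1, 6, 8)
Factor λ_1 = (2, 1, 4)
Factor λ_2 = (0, 6, 1)
Factor λ_3 = (5, 3, 7)
Factor λ_4 = (8, 9, 7)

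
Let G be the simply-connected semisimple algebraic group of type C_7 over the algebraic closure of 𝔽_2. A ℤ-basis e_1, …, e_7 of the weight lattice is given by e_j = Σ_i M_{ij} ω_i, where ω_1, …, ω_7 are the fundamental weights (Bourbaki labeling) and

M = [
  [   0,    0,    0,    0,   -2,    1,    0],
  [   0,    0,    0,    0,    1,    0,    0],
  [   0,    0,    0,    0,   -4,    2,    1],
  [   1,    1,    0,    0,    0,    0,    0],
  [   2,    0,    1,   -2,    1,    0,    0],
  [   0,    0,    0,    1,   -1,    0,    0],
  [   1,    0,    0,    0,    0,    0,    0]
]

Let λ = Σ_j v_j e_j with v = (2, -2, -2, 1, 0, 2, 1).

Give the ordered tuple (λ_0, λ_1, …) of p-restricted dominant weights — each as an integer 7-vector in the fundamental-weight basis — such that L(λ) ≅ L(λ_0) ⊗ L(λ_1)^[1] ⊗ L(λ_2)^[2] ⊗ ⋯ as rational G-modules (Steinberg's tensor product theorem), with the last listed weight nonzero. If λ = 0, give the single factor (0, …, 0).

((0, 0, 1, 0, 0, 1, 0), (1, 0, 0, 0, 0, 0, 1), (0, 0, 1, 0, 0, 0, 0))

ω-coordinates c = M·v, v = (2, -2, -2, 1, 0, 2, 1):
  c_1 = 0·2 + (0)·(-2) + (0)·(-2) + 0·1 + (-2)·(0) + 1·2 + 0·1 = 2
  c_2 = 0·2 + (0)·(-2) + (0)·(-2) + 0·1 + 1·0 + 0·2 + 0·1 = 0
  c_3 = 0·2 + (0)·(-2) + (0)·(-2) + 0·1 + (-4)·(0) + 2·2 + 1·1 = 5
  c_4 = 1·2 + (1)·(-2) + (0)·(-2) + 0·1 + 0·0 + 0·2 + 0·1 = 0
  c_5 = 2·2 + (0)·(-2) + (1)·(-2) + (-2)·(1) + 1·0 + 0·2 + 0·1 = 0
  c_6 = 0·2 + (0)·(-2) + (0)·(-2) + 1·1 + (-1)·(0) + 0·2 + 0·1 = 1
  c_7 = 1·2 + (0)·(-2) + (0)·(-2) + 0·1 + 0·0 + 0·2 + 0·1 = 2
Expand coordinatewise in base 2:
  c_1 = 2 = 0·2^0 + 1·2^1
  c_2 = 0
  c_3 = 5 = 1·2^0 + 0·2^1 + 1·2^2
  c_4 = 0
  c_5 = 0
  c_6 = 1 = 1·2^0
  c_7 = 2 = 0·2^0 + 1·2^1
p-restricted factor λ_0 = (0, 0, 1, 0, 0, 1, 0)
p-restricted factor λ_1 = (1, 0, 0, 0, 0, 0, 1)
p-restricted factor λ_2 = (0, 0, 1, 0, 0, 0, 0)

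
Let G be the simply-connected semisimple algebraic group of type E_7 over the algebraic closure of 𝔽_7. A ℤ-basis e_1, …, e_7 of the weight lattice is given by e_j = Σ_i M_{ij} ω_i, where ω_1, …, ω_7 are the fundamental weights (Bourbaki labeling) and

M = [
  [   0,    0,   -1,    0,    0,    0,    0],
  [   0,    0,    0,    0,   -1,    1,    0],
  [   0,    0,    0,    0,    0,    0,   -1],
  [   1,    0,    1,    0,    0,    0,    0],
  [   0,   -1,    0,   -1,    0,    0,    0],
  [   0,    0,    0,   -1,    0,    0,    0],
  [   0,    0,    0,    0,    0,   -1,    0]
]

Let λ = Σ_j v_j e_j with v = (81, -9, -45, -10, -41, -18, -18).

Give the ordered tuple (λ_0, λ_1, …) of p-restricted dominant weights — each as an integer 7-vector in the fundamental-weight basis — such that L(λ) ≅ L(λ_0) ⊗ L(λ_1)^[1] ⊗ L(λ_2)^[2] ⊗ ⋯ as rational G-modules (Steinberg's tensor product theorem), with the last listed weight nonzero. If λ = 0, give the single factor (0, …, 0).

((3, 2, 4, 1, 5, 3, 4), (6, 3, 2, 5, 2, 1, 2))

ω-coordinates c = M·v, v = (81, -9, -45, -10, -41, -18, -18):
  c_1 = (0)·(81) + (0)·(-9) + (-1)·(-45) + (0)·(-10) + (0)·(-41) + (0)·(-18) + (0)·(-18) = 45
  c_2 = (0)·(81) + (0)·(-9) + (0)·(-45) + (0)·(-10) + (-1)·(-41) + (1)·(-18) + (0)·(-18) = 23
  c_3 = (0)·(81) + (0)·(-9) + (0)·(-45) + (0)·(-10) + (0)·(-41) + (0)·(-18) + (-1)·(-18) = 18
  c_4 = (1)·(81) + (0)·(-9) + (1)·(-45) + (0)·(-10) + (0)·(-41) + (0)·(-18) + (0)·(-18) = 36
  c_5 = (0)·(81) + (-1)·(-9) + (0)·(-45) + (-1)·(-10) + (0)·(-41) + (0)·(-18) + (0)·(-18) = 19
  c_6 = (0)·(81) + (0)·(-9) + (0)·(-45) + (-1)·(-10) + (0)·(-41) + (0)·(-18) + (0)·(-18) = 10
  c_7 = (0)·(81) + (0)·(-9) + (0)·(-45) + (0)·(-10) + (0)·(-41) + (-1)·(-18) + (0)·(-18) = 18
Expand coordinatewise in base 7:
  c_1 = 45 = 3·7^0 + 6·7^1
  c_2 = 23 = 2·7^0 + 3·7^1
  c_3 = 18 = 4·7^0 + 2·7^1
  c_4 = 36 = 1·7^0 + 5·7^1
  c_5 = 19 = 5·7^0 + 2·7^1
  c_6 = 10 = 3·7^0 + 1·7^1
  c_7 = 18 = 4·7^0 + 2·7^1
p-restricted factor λ_0 = (3, 2, 4, 1, 5, 3, 4)
p-restricted factor λ_1 = (6, 3, 2, 5, 2, 1, 2)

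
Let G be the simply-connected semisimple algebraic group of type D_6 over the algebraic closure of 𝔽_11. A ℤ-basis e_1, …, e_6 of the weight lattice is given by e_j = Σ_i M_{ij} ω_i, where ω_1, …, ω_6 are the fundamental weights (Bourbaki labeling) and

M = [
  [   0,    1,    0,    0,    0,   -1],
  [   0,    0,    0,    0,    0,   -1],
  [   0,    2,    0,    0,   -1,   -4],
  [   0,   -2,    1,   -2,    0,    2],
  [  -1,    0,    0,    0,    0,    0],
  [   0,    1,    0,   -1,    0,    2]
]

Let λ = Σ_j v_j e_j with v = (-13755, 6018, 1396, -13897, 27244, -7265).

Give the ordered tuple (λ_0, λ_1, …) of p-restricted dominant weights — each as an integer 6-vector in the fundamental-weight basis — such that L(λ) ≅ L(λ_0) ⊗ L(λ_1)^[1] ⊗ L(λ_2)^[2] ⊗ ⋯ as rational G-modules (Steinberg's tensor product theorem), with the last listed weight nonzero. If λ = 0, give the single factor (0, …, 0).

Compute c_i = Σ_j M_{ij} v_j with v = (-13755, 6018, 1396, -13897, 27244, -7265):
  c_1 = 0*-13755 + 1*6018 + 0*1396 + 0*-13897 + 0*27244 + -1*-7265 = 13283
  c_2 = 0*-13755 + 0*6018 + 0*1396 + 0*-13897 + 0*27244 + -1*-7265 = 7265
  c_3 = 0*-13755 + 2*6018 + 0*1396 + 0*-13897 + -1*27244 + -4*-7265 = 13852
  c_4 = 0*-13755 + -2*6018 + 1*1396 + -2*-13897 + 0*27244 + 2*-7265 = 2624
  c_5 = -1*-13755 + 0*6018 + 0*1396 + 0*-13897 + 0*27244 + 0*-7265 = 13755
  c_6 = 0*-13755 + 1*6018 + 0*1396 + -1*-13897 + 0*27244 + 2*-7265 = 5385
Base-11 expansion of each c_i:
  c_1 = 13283 = 6·11^0 + 8·11^1 + 10·11^2 + 9·11^3
  c_2 = 7265 = 5·11^0 + 0·11^1 + 5·11^2 + 5·11^3
  c_3 = 13852 = 3·11^0 + 5·11^1 + 4·11^2 + 10·11^3
  c_4 = 2624 = 6·11^0 + 7·11^1 + 10·11^2 + 1·11^3
  c_5 = 13755 = 5·11^0 + 7·11^1 + 3·11^2 + 10·11^3
  c_6 = 5385 = 6·11^0 + 5·11^1 + 0·11^2 + 4·11^3
λ_0 = (6, 5, 3, 6, 5, 6)
λ_1 = (8, 0, 5, 7, 7, 5)
λ_2 = (10, 5, 4, 10, 3, 0)
λ_3 = (9, 5, 10, 1, 10, 4)

((6, 5, 3, 6, 5, 6), (8, 0, 5, 7, 7, 5), (10, 5, 4, 10, 3, 0), (9, 5, 10, 1, 10, 4))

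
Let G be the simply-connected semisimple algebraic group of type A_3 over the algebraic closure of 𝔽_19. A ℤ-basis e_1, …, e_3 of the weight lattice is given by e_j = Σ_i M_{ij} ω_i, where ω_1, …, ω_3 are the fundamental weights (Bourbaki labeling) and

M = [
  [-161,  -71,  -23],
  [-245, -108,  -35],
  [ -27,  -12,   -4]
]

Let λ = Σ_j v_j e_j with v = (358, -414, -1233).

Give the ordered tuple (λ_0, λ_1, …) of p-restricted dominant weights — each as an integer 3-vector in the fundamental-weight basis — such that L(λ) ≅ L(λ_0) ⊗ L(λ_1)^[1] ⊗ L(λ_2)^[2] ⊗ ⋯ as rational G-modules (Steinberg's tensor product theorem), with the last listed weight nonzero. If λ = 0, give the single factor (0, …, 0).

In the fundamental-weight basis, λ has coordinates c = M·v (v = (358, -414, -1233)):
  c_1 = (-161)·(358) + (-71)·(-414) + (-23)·(-1233) = 115
  c_2 = (-245)·(358) + (-108)·(-414) + (-35)·(-1233) = 157
  c_3 = (-27)·(358) + (-12)·(-414) + (-4)·(-1233) = 234
Writing each c_i in base p = 19:
  c_1 = 115 = 1·19^0 + 6·19^1
  c_2 = 157 = 5·19^0 + 8·19^1
  c_3 = 234 = 6·19^0 + 12·19^1
λ_0 = (1, 5, 6)
λ_1 = (6, 8, 12)

((1, 5, 6), (6, 8, 12))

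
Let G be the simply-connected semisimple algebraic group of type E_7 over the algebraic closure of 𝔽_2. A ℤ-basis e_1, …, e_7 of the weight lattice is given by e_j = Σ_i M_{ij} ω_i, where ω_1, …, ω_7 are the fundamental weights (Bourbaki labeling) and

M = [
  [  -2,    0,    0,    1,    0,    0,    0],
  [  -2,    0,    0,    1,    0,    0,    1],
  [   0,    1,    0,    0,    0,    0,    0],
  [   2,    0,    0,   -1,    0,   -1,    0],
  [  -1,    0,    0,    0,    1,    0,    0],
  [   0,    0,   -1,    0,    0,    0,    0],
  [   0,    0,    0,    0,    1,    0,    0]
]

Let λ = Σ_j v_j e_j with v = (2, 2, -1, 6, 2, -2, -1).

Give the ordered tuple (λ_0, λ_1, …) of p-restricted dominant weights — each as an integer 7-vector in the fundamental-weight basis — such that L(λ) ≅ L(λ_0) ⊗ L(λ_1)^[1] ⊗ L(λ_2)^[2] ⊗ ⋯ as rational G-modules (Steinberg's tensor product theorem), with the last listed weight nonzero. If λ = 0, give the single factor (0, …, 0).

((0, 1, 0, 0, 0, 1, 0), (1, 0, 1, 0, 0, 0, 1))

Compute c_i = Σ_j M_{ij} v_j with v = (2, 2, -1, 6, 2, -2, -1):
  c_1 = (-2)·(2) + (0)·(2) + (0)·(-1) + (1)·(6) + (0)·(2) + (0)·(-2) + (0)·(-1) = 2
  c_2 = (-2)·(2) + (0)·(2) + (0)·(-1) + (1)·(6) + (0)·(2) + (0)·(-2) + (1)·(-1) = 1
  c_3 = (0)·(2) + (1)·(2) + (0)·(-1) + (0)·(6) + (0)·(2) + (0)·(-2) + (0)·(-1) = 2
  c_4 = (2)·(2) + (0)·(2) + (0)·(-1) + (-1)·(6) + (0)·(2) + (-1)·(-2) + (0)·(-1) = 0
  c_5 = (-1)·(2) + (0)·(2) + (0)·(-1) + (0)·(6) + (1)·(2) + (0)·(-2) + (0)·(-1) = 0
  c_6 = (0)·(2) + (0)·(2) + (-1)·(-1) + (0)·(6) + (0)·(2) + (0)·(-2) + (0)·(-1) = 1
  c_7 = (0)·(2) + (0)·(2) + (0)·(-1) + (0)·(6) + (1)·(2) + (0)·(-2) + (0)·(-1) = 2
Expand coordinatewise in base 2:
  c_1 = 2 = 0·2^0 + 1·2^1
  c_2 = 1 = 1·2^0
  c_3 = 2 = 0·2^0 + 1·2^1
  c_4 = 0
  c_5 = 0
  c_6 = 1 = 1·2^0
  c_7 = 2 = 0·2^0 + 1·2^1
Factor λ_0 = (0, 1, 0, 0, 0, 1, 0)
Factor λ_1 = (1, 0, 1, 0, 0, 0, 1)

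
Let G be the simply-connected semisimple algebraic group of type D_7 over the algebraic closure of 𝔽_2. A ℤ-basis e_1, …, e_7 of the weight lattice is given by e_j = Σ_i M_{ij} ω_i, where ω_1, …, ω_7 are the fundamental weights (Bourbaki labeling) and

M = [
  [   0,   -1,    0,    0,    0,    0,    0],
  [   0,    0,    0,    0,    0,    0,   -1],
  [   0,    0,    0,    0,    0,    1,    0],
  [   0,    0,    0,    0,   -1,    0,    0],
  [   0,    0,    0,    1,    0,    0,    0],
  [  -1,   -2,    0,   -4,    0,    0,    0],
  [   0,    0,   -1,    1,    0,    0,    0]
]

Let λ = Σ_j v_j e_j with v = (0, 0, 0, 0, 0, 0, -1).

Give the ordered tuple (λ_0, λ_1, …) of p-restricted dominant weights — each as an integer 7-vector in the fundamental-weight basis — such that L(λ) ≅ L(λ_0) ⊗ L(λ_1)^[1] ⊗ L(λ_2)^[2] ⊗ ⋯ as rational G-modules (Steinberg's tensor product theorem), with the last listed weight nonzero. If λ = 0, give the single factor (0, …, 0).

In the fundamental-weight basis, λ has coordinates c = M·v (v = (0, 0, 0, 0, 0, 0, -1)):
  c_1 = (0)·(0) + (-1)·(0) + (0)·(0) + (0)·(0) + (0)·(0) + (0)·(0) + (0)·(-1) = 0
  c_2 = (0)·(0) + (0)·(0) + (0)·(0) + (0)·(0) + (0)·(0) + (0)·(0) + (-1)·(-1) = 1
  c_3 = (0)·(0) + (0)·(0) + (0)·(0) + (0)·(0) + (0)·(0) + (1)·(0) + (0)·(-1) = 0
  c_4 = (0)·(0) + (0)·(0) + (0)·(0) + (0)·(0) + (-1)·(0) + (0)·(0) + (0)·(-1) = 0
  c_5 = (0)·(0) + (0)·(0) + (0)·(0) + (1)·(0) + (0)·(0) + (0)·(0) + (0)·(-1) = 0
  c_6 = (-1)·(0) + (-2)·(0) + (0)·(0) + (-4)·(0) + (0)·(0) + (0)·(0) + (0)·(-1) = 0
  c_7 = (0)·(0) + (0)·(0) + (-1)·(0) + (1)·(0) + (0)·(0) + (0)·(0) + (0)·(-1) = 0
p = 2; digits c_i = Σ_j d_{ij}·2^j, 0 ≤ d_{ij} < 2:
  c_1 = 0
  c_2 = 1 = 1·2^0
  c_3 = 0
  c_4 = 0
  c_5 = 0
  c_6 = 0
  c_7 = 0
p-restricted factor λ_0 = (0, 1, 0, 0, 0, 0, 0)

((0, 1, 0, 0, 0, 0, 0),)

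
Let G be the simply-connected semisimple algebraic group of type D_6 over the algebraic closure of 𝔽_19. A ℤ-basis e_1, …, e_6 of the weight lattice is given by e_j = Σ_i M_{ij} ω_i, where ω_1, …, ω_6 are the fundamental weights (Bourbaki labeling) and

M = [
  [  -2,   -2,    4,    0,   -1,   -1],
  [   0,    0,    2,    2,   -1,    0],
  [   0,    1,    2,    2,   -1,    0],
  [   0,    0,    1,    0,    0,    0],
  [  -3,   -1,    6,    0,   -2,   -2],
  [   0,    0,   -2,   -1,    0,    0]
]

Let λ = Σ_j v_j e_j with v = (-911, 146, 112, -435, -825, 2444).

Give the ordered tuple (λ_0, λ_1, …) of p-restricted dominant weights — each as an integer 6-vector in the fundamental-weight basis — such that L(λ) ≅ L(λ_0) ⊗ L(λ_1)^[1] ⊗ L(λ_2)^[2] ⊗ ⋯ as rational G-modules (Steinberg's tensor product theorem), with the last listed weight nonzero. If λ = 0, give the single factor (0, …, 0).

((17, 8, 2, 17, 2, 2), (18, 9, 17, 5, 1, 11))

Change of basis e → ω: c = M·v where v = (-911, 146, 112, -435, -825, 2444):
  c_1 = (-2)·(-911) + (-2)·(146) + 4·112 + (0)·(-435) + (-1)·(-825) + (-1)·(2444) = 359
  c_2 = (0)·(-911) + 0·146 + 2·112 + (2)·(-435) + (-1)·(-825) + 0·2444 = 179
  c_3 = (0)·(-911) + 1·146 + 2·112 + (2)·(-435) + (-1)·(-825) + 0·2444 = 325
  c_4 = (0)·(-911) + 0·146 + 1·112 + (0)·(-435) + (0)·(-825) + 0·2444 = 112
  c_5 = (-3)·(-911) + (-1)·(146) + 6·112 + (0)·(-435) + (-2)·(-825) + (-2)·(2444) = 21
  c_6 = (0)·(-911) + 0·146 + (-2)·(112) + (-1)·(-435) + (0)·(-825) + 0·2444 = 211
p = 19; digits c_i = Σ_j d_{ij}·19^j, 0 ≤ d_{ij} < 19:
  c_1 = 359 = 17·19^0 + 18·19^1
  c_2 = 179 = 8·19^0 + 9·19^1
  c_3 = 325 = 2·19^0 + 17·19^1
  c_4 = 112 = 17·19^0 + 5·19^1
  c_5 = 21 = 2·19^0 + 1·19^1
  c_6 = 211 = 2·19^0 + 11·19^1
p-restricted factor λ_0 = (17, 8, 2, 17, 2, 2)
p-restricted factor λ_1 = (18, 9, 17, 5, 1, 11)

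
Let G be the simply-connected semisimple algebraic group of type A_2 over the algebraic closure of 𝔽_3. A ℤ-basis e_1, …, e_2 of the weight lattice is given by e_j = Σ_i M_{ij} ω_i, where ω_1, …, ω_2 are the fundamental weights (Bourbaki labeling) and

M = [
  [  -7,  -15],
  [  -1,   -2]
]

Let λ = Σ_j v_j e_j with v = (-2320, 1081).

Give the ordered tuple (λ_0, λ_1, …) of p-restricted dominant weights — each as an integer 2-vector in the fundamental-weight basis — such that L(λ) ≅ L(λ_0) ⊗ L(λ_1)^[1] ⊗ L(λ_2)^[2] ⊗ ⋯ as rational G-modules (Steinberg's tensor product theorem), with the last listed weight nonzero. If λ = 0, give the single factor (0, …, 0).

((1, 2), (2, 1), (2, 2), (0, 2), (0, 1))

In the fundamental-weight basis, λ has coordinates c = M·v (v = (-2320, 1081)):
  c_1 = -7*-2320 + -15*1081 = 25
  c_2 = -1*-2320 + -2*1081 = 158
Expand coordinatewise in base 3:
  c_1 = 25 = 1·3^0 + 2·3^1 + 2·3^2
  c_2 = 158 = 2·3^0 + 1·3^1 + 2·3^2 + 2·3^3 + 1·3^4
λ_0 = (1, 2)
λ_1 = (2, 1)
λ_2 = (2, 2)
λ_3 = (0, 2)
λ_4 = (0, 1)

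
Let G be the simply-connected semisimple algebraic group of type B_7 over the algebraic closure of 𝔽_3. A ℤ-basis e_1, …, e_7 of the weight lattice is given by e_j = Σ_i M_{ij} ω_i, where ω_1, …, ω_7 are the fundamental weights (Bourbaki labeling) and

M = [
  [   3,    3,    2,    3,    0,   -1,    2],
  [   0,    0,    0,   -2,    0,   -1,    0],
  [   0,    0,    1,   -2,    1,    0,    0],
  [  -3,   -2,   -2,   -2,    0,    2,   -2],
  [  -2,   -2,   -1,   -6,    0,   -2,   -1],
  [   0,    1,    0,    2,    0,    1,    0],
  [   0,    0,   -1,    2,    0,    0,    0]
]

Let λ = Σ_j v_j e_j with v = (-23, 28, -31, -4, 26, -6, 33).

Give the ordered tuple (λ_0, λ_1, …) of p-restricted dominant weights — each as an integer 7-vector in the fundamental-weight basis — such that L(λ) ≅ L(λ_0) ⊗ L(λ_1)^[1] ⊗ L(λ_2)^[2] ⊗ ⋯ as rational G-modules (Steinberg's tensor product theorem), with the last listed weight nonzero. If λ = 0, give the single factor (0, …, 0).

((1, 2, 0, 2, 0, 2, 2), (1, 1, 1, 1, 2, 1, 1), (1, 1, 0, 0, 2, 1, 2))

Compute c_i = Σ_j M_{ij} v_j with v = (-23, 28, -31, -4, 26, -6, 33):
  c_1 = 3*-23 + 3*28 + 2*-31 + 3*-4 + 0*26 + -1*-6 + 2*33 = 13
  c_2 = 0*-23 + 0*28 + 0*-31 + -2*-4 + 0*26 + -1*-6 + 0*33 = 14
  c_3 = 0*-23 + 0*28 + 1*-31 + -2*-4 + 1*26 + 0*-6 + 0*33 = 3
  c_4 = -3*-23 + -2*28 + -2*-31 + -2*-4 + 0*26 + 2*-6 + -2*33 = 5
  c_5 = -2*-23 + -2*28 + -1*-31 + -6*-4 + 0*26 + -2*-6 + -1*33 = 24
  c_6 = 0*-23 + 1*28 + 0*-31 + 2*-4 + 0*26 + 1*-6 + 0*33 = 14
  c_7 = 0*-23 + 0*28 + -1*-31 + 2*-4 + 0*26 + 0*-6 + 0*33 = 23
Expand coordinatewise in base 3:
  c_1 = 13 = 1·3^0 + 1·3^1 + 1·3^2
  c_2 = 14 = 2·3^0 + 1·3^1 + 1·3^2
  c_3 = 3 = 0·3^0 + 1·3^1
  c_4 = 5 = 2·3^0 + 1·3^1
  c_5 = 24 = 0·3^0 + 2·3^1 + 2·3^2
  c_6 = 14 = 2·3^0 + 1·3^1 + 1·3^2
  c_7 = 23 = 2·3^0 + 1·3^1 + 2·3^2
λ_0 = (1, 2, 0, 2, 0, 2, 2)
λ_1 = (1, 1, 1, 1, 2, 1, 1)
λ_2 = (1, 1, 0, 0, 2, 1, 2)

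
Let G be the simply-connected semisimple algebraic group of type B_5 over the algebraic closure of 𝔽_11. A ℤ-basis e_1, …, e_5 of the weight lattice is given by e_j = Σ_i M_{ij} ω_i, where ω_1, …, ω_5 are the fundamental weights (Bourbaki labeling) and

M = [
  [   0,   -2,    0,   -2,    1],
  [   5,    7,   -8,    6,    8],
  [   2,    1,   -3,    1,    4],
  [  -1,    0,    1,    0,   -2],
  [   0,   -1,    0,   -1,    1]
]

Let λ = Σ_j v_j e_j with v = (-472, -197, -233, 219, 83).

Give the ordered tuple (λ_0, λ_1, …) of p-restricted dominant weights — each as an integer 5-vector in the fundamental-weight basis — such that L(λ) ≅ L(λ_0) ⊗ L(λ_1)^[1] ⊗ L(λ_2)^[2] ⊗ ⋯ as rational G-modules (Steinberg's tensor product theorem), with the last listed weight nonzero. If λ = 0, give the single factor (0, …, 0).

Change of basis e → ω: c = M·v where v = (-472, -197, -233, 219, 83):
  c_1 = 0*-472 + -2*-197 + 0*-233 + -2*219 + 1*83 = 39
  c_2 = 5*-472 + 7*-197 + -8*-233 + 6*219 + 8*83 = 103
  c_3 = 2*-472 + 1*-197 + -3*-233 + 1*219 + 4*83 = 109
  c_4 = -1*-472 + 0*-197 + 1*-233 + 0*219 + -2*83 = 73
  c_5 = 0*-472 + -1*-197 + 0*-233 + -1*219 + 1*83 = 61
Base-11 expansion of each c_i:
  c_1 = 39 = 6·11^0 + 3·11^1
  c_2 = 103 = 4·11^0 + 9·11^1
  c_3 = 109 = 10·11^0 + 9·11^1
  c_4 = 73 = 7·11^0 + 6·11^1
  c_5 = 61 = 6·11^0 + 5·11^1
λ_0 = (6, 4, 10, 7, 6)
λ_1 = (3, 9, 9, 6, 5)

((6, 4, 10, 7, 6), (3, 9, 9, 6, 5))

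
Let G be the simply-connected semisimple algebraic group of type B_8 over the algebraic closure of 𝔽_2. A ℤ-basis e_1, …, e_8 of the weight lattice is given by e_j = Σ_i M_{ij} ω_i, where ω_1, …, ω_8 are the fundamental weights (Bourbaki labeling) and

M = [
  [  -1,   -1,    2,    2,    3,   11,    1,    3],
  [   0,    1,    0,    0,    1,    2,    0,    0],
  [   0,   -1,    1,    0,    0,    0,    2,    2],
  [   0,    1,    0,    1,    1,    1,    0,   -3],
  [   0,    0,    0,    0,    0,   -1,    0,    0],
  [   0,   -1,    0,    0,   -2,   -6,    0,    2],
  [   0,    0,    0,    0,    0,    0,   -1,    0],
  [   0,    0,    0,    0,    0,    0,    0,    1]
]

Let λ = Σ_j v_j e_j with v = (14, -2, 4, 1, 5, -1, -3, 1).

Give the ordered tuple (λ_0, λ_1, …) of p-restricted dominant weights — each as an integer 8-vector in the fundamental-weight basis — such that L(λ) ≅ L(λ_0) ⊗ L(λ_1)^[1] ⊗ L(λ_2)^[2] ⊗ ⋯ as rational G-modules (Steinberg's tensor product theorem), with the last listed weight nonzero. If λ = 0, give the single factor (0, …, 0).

Converting to the ω-basis (c_i = row i of M dotted with v = (14, -2, 4, 1, 5, -1, -3, 1)):
  c_1 = -1*14 + -1*-2 + 2*4 + 2*1 + 3*5 + 11*-1 + 1*-3 + 3*1 = 2
  c_2 = 0*14 + 1*-2 + 0*4 + 0*1 + 1*5 + 2*-1 + 0*-3 + 0*1 = 1
  c_3 = 0*14 + -1*-2 + 1*4 + 0*1 + 0*5 + 0*-1 + 2*-3 + 2*1 = 2
  c_4 = 0*14 + 1*-2 + 0*4 + 1*1 + 1*5 + 1*-1 + 0*-3 + -3*1 = 0
  c_5 = 0*14 + 0*-2 + 0*4 + 0*1 + 0*5 + -1*-1 + 0*-3 + 0*1 = 1
  c_6 = 0*14 + -1*-2 + 0*4 + 0*1 + -2*5 + -6*-1 + 0*-3 + 2*1 = 0
  c_7 = 0*14 + 0*-2 + 0*4 + 0*1 + 0*5 + 0*-1 + -1*-3 + 0*1 = 3
  c_8 = 0*14 + 0*-2 + 0*4 + 0*1 + 0*5 + 0*-1 + 0*-3 + 1*1 = 1
p = 2; digits c_i = Σ_j d_{ij}·2^j, 0 ≤ d_{ij} < 2:
  c_1 = 2 = 0·2^0 + 1·2^1
  c_2 = 1 = 1·2^0
  c_3 = 2 = 0·2^0 + 1·2^1
  c_4 = 0
  c_5 = 1 = 1·2^0
  c_6 = 0
  c_7 = 3 = 1·2^0 + 1·2^1
  c_8 = 1 = 1·2^0
λ_0 = (0, 1, 0, 0, 1, 0, 1, 1)
λ_1 = (1, 0, 1, 0, 0, 0, 1, 0)

((0, 1, 0, 0, 1, 0, 1, 1), (1, 0, 1, 0, 0, 0, 1, 0))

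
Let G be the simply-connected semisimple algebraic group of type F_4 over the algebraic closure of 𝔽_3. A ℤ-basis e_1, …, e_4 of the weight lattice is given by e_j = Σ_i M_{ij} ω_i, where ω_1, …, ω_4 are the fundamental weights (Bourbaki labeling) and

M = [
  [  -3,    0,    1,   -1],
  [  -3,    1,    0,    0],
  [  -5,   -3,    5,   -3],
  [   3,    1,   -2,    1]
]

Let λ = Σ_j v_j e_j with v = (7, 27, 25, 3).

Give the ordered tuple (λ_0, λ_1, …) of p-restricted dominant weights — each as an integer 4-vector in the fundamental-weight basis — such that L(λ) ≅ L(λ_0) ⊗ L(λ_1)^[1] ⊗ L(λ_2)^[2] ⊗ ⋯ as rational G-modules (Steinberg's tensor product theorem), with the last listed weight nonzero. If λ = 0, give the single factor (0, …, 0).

In the fundamental-weight basis, λ has coordinates c = M·v (v = (7, 27, 25, 3)):
  c_1 = (-3)·(7) + (0)·(27) + (1)·(25) + (-1)·(3) = 1
  c_2 = (-3)·(7) + (1)·(27) + (0)·(25) + (0)·(3) = 6
  c_3 = (-5)·(7) + (-3)·(27) + (5)·(25) + (-3)·(3) = 0
  c_4 = (3)·(7) + (1)·(27) + (-2)·(25) + (1)·(3) = 1
Expand coordinatewise in base 3:
  c_1 = 1 = 1·3^0
  c_2 = 6 = 0·3^0 + 2·3^1
  c_3 = 0
  c_4 = 1 = 1·3^0
λ_0 = (1, 0, 0, 1)
λ_1 = (0, 2, 0, 0)

((1, 0, 0, 1), (0, 2, 0, 0))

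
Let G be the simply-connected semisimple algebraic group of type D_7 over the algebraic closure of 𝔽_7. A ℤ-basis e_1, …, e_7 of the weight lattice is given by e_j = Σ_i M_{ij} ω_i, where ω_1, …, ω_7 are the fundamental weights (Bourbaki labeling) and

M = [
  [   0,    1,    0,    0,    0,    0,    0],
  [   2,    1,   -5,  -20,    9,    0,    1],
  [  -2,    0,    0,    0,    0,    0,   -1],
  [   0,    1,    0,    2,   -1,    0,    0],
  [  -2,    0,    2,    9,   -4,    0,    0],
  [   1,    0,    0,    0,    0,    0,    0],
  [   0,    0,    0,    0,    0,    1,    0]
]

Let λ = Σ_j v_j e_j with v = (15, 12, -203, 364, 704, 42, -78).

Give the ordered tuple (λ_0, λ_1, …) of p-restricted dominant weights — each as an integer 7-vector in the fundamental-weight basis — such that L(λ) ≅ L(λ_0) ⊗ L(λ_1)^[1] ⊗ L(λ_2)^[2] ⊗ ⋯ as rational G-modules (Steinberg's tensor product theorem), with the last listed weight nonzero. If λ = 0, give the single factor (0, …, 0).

Compute c_i = Σ_j M_{ij} v_j with v = (15, 12, -203, 364, 704, 42, -78):
  c_1 = 0·15 + 1·12 + (0)·(-203) + 0·364 + 0·704 + 0·42 + (0)·(-78) = 12
  c_2 = 2·15 + 1·12 + (-5)·(-203) + (-20)·(364) + 9·704 + 0·42 + (1)·(-78) = 35
  c_3 = (-2)·(15) + 0·12 + (0)·(-203) + 0·364 + 0·704 + 0·42 + (-1)·(-78) = 48
  c_4 = 0·15 + 1·12 + (0)·(-203) + 2·364 + (-1)·(704) + 0·42 + (0)·(-78) = 36
  c_5 = (-2)·(15) + 0·12 + (2)·(-203) + 9·364 + (-4)·(704) + 0·42 + (0)·(-78) = 24
  c_6 = 1·15 + 0·12 + (0)·(-203) + 0·364 + 0·704 + 0·42 + (0)·(-78) = 15
  c_7 = 0·15 + 0·12 + (0)·(-203) + 0·364 + 0·704 + 1·42 + (0)·(-78) = 42
p = 7; digits c_i = Σ_j d_{ij}·7^j, 0 ≤ d_{ij} < 7:
  c_1 = 12 = 5·7^0 + 1·7^1
  c_2 = 35 = 0·7^0 + 5·7^1
  c_3 = 48 = 6·7^0 + 6·7^1
  c_4 = 36 = 1·7^0 + 5·7^1
  c_5 = 24 = 3·7^0 + 3·7^1
  c_6 = 15 = 1·7^0 + 2·7^1
  c_7 = 42 = 0·7^0 + 6·7^1
p-restricted factor λ_0 = (5, 0, 6, 1, 3, 1, 0)
p-restricted factor λ_1 = (1, 5, 6, 5, 3, 2, 6)

((5, 0, 6, 1, 3, 1, 0), (1, 5, 6, 5, 3, 2, 6))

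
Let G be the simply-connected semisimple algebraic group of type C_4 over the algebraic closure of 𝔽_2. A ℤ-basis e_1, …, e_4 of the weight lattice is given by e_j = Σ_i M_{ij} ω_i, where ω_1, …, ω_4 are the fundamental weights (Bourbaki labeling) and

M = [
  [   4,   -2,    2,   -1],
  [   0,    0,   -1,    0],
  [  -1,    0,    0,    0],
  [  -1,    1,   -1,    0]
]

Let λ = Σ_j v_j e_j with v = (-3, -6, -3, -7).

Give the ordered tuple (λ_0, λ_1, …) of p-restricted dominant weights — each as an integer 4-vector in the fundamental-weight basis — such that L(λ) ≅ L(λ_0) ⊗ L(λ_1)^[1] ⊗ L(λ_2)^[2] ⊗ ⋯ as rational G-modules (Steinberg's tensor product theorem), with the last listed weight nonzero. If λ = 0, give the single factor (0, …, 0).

((1, 1, 1, 0), (0, 1, 1, 0))

Change of basis e → ω: c = M·v where v = (-3, -6, -3, -7):
  c_1 = 4*-3 + -2*-6 + 2*-3 + -1*-7 = 1
  c_2 = 0*-3 + 0*-6 + -1*-3 + 0*-7 = 3
  c_3 = -1*-3 + 0*-6 + 0*-3 + 0*-7 = 3
  c_4 = -1*-3 + 1*-6 + -1*-3 + 0*-7 = 0
Expand coordinatewise in base 2:
  c_1 = 1 = 1·2^0
  c_2 = 3 = 1·2^0 + 1·2^1
  c_3 = 3 = 1·2^0 + 1·2^1
  c_4 = 0
p-restricted factor λ_0 = (1, 1, 1, 0)
p-restricted factor λ_1 = (0, 1, 1, 0)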